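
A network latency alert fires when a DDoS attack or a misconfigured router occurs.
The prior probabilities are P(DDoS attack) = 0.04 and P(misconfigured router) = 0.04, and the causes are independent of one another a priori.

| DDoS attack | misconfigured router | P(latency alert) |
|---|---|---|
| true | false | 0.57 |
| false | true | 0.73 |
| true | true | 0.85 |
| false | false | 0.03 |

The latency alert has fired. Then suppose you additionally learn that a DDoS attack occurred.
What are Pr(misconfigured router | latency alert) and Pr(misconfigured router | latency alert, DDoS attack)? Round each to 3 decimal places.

Pr(misconfigured router | latency alert) ≈ 0.372; Pr(misconfigured router | latency alert, DDoS attack) ≈ 0.058

Enumerate the 4 (DDoS attack, misconfigured router) configurations and weight by the priors:
  P(latency alert) = 0.03×0.96×0.96 + 0.73×0.96×0.04 + 0.57×0.04×0.96 + 0.85×0.04×0.04
        = 0.027648 + 0.028032 + 0.021888 + 0.001360 = 0.078928
Configurations with misconfigured router contribute 0.029392, so
  P(misconfigured router | latency alert) = 0.029392 / 0.078928 ≈ 0.372

Now condition on the additional information:
P(latency alert | DDoS attack) = 0.57×0.96 + 0.85×0.04 = 0.547200 + 0.034000 = 0.581200
The misconfigured router-present share is 0.85×0.04 = 0.034000.
So P(misconfigured router | latency alert, DDoS attack) = 0.034000/0.581200 ≈ 0.058.
Conditioning on DDoS attack lowers the posterior on misconfigured router: the classic explaining-away effect in a common-effect structure.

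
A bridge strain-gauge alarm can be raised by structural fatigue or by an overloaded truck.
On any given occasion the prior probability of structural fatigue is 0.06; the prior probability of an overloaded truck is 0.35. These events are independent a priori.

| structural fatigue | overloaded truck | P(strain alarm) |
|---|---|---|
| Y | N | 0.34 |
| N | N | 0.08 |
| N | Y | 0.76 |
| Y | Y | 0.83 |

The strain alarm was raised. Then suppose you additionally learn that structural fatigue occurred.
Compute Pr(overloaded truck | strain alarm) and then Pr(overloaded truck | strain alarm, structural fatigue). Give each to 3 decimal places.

Pr(overloaded truck | strain alarm) ≈ 0.811; Pr(overloaded truck | strain alarm, structural fatigue) ≈ 0.568

P(strain alarm) = 0.08×0.94×0.65 + 0.76×0.94×0.35 + 0.34×0.06×0.65 + 0.83×0.06×0.35 = 0.048880 + 0.250040 + 0.013260 + 0.017430 = 0.329610
Restricting to configurations with overloaded truck present: 0.250040 + 0.017430 = 0.267470.
So P(overloaded truck | strain alarm) = 0.267470/0.329610 ≈ 0.811.

With the extra evidence:
Numerator (weight on configurations with overloaded truck): 0.83·0.35 = 0.290500
The normalizing constant is 0.34·0.65 + 0.83·0.35 = 0.511500
Posterior = 0.290500 / 0.511500 ≈ 0.568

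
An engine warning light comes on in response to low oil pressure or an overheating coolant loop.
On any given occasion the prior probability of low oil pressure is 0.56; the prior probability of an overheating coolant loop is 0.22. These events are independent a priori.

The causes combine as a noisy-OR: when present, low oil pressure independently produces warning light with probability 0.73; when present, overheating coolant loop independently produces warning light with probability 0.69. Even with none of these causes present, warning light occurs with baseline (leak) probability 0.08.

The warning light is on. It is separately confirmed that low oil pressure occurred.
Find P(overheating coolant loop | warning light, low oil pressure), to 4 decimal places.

Under noisy-OR, P(warning light | causes) = 1 − (1−0.08)·∏(1−qᵢ) over the active causes.
P(warning light | low oil pressure) = 0.7516×0.78 + 0.922996×0.22 = 0.586248 + 0.203059 = 0.789307
Restricting to configurations with overheating coolant loop present: 0.922996×0.22 = 0.203059.
Hence the posterior is 0.203059/0.789307 ≈ 0.2573.

P(overheating coolant loop | warning light, low oil pressure) ≈ 0.2573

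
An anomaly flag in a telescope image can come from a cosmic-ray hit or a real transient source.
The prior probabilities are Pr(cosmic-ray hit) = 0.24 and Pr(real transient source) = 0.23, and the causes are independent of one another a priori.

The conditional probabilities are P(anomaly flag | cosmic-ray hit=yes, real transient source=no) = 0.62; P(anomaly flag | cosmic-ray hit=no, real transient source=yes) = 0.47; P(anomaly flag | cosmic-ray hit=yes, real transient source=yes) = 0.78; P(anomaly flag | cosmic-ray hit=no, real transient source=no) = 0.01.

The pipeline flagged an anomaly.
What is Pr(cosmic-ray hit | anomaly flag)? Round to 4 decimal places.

By total probability over the 4 (cosmic-ray hit, real transient source) configurations:
  P(anomaly flag) = 0.01*0.76*0.77 + 0.47*0.76*0.23 + 0.62*0.24*0.77 + 0.78*0.24*0.23
        = 0.005852 + 0.082156 + 0.114576 + 0.043056 = 0.245640
Keeping only the cosmic-ray hit-present terms gives 0.157632, so
  P(cosmic-ray hit | anomaly flag) = 0.157632 / 0.245640 ≈ 0.6417

Pr(cosmic-ray hit | anomaly flag) ≈ 0.6417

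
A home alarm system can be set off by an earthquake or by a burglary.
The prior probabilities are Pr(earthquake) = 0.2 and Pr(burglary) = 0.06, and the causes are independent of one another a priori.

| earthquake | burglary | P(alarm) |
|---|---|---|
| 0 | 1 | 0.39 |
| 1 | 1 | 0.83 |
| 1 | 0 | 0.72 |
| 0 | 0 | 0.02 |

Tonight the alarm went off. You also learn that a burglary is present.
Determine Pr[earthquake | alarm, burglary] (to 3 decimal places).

Pr[earthquake | alarm, burglary] ≈ 0.347

Weight on earthquake=true, given the evidence: 0.83×0.2 = 0.166000
Normalizer over all consistent configurations: 0.39×0.8 + 0.83×0.2 = 0.478000
P(earthquake | alarm, burglary) = 0.166000/0.478000 ≈ 0.347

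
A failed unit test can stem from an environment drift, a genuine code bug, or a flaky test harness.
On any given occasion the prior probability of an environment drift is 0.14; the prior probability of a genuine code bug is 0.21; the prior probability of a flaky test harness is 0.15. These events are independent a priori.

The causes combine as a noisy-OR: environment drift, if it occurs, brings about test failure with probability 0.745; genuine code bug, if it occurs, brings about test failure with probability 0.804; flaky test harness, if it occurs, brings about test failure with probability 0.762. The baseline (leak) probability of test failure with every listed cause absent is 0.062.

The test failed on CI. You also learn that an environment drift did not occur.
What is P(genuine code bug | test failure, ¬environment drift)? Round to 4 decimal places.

P(genuine code bug | test failure, ¬environment drift) ≈ 0.5681

Under noisy-OR, P(test failure | causes) = 1 − (1−0.062)·∏(1−qᵢ) over the active causes.
Enumerate the 4 (genuine code bug, flaky test harness) configurations and weight by the priors:
  P(test failure | ¬environment drift) = 0.062*0.79*0.85 + 0.776756*0.79*0.15 + 0.816152*0.21*0.85 + 0.956244*0.21*0.15
        = 0.041633 + 0.092046 + 0.145683 + 0.030122 = 0.309484
The terms with genuine code bug present sum to 0.175805, so
  P(genuine code bug | test failure, ¬environment drift) = 0.175805 / 0.309484 ≈ 0.5681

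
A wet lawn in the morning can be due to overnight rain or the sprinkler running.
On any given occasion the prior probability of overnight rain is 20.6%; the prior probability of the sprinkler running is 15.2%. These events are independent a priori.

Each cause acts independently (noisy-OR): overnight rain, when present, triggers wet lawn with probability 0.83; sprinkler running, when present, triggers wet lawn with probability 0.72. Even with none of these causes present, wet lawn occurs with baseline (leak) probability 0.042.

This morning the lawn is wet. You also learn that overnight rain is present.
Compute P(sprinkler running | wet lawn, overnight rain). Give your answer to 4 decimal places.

P(sprinkler running | wet lawn, overnight rain) ≈ 0.1697

Under noisy-OR, P(wet lawn | causes) = 1 − (1−0.042)·∏(1−qᵢ) over the active causes.
For the numerator, keep only sprinkler running=true terms: 0.954399*0.152 = 0.145069
Normalizer over all consistent configurations: 0.83714*0.848 + 0.954399*0.152 = 0.854964
P(sprinkler running | wet lawn, overnight rain) = 0.145069/0.854964 ≈ 0.1697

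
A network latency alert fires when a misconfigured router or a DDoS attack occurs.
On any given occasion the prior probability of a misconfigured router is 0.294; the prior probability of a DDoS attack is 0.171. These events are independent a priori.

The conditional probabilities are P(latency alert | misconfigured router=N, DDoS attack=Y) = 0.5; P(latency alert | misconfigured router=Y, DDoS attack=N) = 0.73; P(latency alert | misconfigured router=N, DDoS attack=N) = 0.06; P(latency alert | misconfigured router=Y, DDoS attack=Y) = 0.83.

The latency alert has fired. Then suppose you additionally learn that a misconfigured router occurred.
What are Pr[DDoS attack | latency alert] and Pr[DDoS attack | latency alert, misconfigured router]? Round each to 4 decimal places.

Pr[DDoS attack | latency alert] ≈ 0.3240; Pr[DDoS attack | latency alert, misconfigured router] ≈ 0.1900

Sum P(latency alert|·) weighted by the priors over the 4 (misconfigured router, DDoS attack) configurations:
  P(latency alert) = 0.06*0.706*0.829 + 0.5*0.706*0.171 + 0.73*0.294*0.829 + 0.83*0.294*0.171
        = 0.035116 + 0.060363 + 0.177920 + 0.041727 = 0.315126
Configurations with DDoS attack contribute 0.102090, so
  P(DDoS attack | latency alert) = 0.102090 / 0.315126 ≈ 0.3240

Now condition on the additional information:
Numerator (weight on configurations with DDoS attack): 0.83·0.171 = 0.141930
The normalizing constant is 0.73·0.829 + 0.83·0.171 = 0.747100
Posterior = 0.141930 / 0.747100 ≈ 0.1900
This is intercausal reasoning (explaining away): once misconfigured router accounts for the latency alert, DDoS attack becomes less likely.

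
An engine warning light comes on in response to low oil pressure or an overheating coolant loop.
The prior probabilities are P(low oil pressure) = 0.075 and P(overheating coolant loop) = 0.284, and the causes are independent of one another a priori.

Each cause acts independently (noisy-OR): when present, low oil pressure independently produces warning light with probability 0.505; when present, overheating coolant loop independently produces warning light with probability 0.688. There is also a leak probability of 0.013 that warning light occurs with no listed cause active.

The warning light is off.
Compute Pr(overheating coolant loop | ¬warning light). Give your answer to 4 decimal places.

Under noisy-OR, P(warning light | causes) = 1 − (1−0.013)·∏(1−qᵢ) over the active causes.
Weight on overheating coolant loop=true, given the evidence: 0.080897 + 0.003247 = 0.084144
Normalizer over all consistent configurations: 0.987*0.925*0.716 + 0.307944*0.925*0.284 + 0.488565*0.075*0.716 + 0.152432*0.075*0.284 = 0.764070
Posterior = 0.084144 / 0.764070 ≈ 0.1101

Pr(overheating coolant loop | ¬warning light) ≈ 0.1101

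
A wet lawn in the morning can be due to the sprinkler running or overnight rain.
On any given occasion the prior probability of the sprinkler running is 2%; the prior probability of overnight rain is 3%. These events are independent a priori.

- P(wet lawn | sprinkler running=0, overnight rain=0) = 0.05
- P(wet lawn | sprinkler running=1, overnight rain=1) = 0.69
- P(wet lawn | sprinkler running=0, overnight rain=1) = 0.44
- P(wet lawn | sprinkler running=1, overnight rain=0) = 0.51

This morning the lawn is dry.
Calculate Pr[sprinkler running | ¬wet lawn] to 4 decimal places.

Pr[sprinkler running | ¬wet lawn] ≈ 0.0104

Numerator (weight on configurations with sprinkler running): 0.009506 + 0.000186 = 0.009692
Normalizer over all consistent configurations: 0.95*0.98*0.97 + 0.56*0.98*0.03 + 0.49*0.02*0.97 + 0.31*0.02*0.03 = 0.929226
Posterior = 0.009692 / 0.929226 ≈ 0.0104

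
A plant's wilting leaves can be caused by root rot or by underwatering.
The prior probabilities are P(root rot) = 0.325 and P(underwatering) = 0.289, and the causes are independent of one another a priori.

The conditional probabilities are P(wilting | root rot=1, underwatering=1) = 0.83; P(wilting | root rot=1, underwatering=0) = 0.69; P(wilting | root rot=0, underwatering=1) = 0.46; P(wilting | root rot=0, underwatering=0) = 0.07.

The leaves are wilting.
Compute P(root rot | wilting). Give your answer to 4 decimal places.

P(root rot | wilting) ≈ 0.6581

For the numerator, keep only root rot=true terms: 0.159442 + 0.077958 = 0.237400
The normalizing constant is 0.07×0.675×0.711 + 0.46×0.675×0.289 + 0.69×0.325×0.711 + 0.83×0.325×0.289 = 0.360730
P(root rot | wilting) = 0.237400/0.360730 ≈ 0.6581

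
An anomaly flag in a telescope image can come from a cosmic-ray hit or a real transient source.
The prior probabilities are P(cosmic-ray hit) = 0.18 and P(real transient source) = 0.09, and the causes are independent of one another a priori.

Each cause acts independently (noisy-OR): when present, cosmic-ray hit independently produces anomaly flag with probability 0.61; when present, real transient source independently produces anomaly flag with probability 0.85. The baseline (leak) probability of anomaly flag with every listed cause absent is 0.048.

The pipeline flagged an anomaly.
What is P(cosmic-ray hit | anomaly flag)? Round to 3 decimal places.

P(cosmic-ray hit | anomaly flag) ≈ 0.544

Under noisy-OR, P(anomaly flag | causes) = 1 − (1−0.048)·∏(1−qᵢ) over the active causes.
For the numerator, keep only cosmic-ray hit=true terms: 0.102984 + 0.015298 = 0.118282
The normalizing constant is 0.048×0.82×0.91 + 0.8572×0.82×0.09 + 0.62872×0.18×0.91 + 0.944308×0.18×0.09 = 0.217361
Posterior = 0.118282 / 0.217361 ≈ 0.544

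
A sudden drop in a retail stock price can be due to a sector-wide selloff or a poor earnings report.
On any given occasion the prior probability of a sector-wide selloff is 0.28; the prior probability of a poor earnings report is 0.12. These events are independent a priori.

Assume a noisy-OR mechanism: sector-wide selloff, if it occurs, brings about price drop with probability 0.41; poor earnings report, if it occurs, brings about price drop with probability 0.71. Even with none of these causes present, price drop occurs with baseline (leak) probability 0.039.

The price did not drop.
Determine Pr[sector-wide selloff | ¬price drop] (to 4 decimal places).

Pr[sector-wide selloff | ¬price drop] ≈ 0.1866

Under noisy-OR, P(price drop | causes) = 1 − (1−0.039)·∏(1−qᵢ) over the active causes.
Weight on sector-wide selloff=true, given the evidence: 0.139706 + 0.005525 = 0.145231
The normalizing constant is 0.961×0.72×0.88 + 0.27869×0.72×0.12 + 0.56699×0.28×0.88 + 0.164427×0.28×0.12 = 0.778200
Posterior = 0.145231 / 0.778200 ≈ 0.1866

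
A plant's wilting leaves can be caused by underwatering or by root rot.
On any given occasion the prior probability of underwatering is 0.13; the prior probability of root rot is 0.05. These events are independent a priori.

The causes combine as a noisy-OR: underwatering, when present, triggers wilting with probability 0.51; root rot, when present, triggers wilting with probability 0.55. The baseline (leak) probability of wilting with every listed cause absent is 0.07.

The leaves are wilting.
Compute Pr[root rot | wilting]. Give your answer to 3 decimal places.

Under noisy-OR, P(wilting | causes) = 1 − (1−0.07)·∏(1−qᵢ) over the active causes.
P(wilting) = 0.07×0.87×0.95 + 0.5815×0.87×0.05 + 0.5443×0.13×0.95 + 0.794935×0.13×0.05 = 0.057855 + 0.025295 + 0.067221 + 0.005167 = 0.155538
The root rot-present share is 0.025295 + 0.005167 = 0.030462.
P(root rot | wilting) = 0.030462 / 0.155538 ≈ 0.196

Pr[root rot | wilting] ≈ 0.196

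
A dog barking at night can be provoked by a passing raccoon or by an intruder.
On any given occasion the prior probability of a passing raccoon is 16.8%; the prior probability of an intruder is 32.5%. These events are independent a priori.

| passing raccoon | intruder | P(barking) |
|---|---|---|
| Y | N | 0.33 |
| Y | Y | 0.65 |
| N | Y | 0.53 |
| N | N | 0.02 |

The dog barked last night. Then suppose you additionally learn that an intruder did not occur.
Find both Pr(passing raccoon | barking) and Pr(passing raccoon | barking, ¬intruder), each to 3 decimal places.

Pr(passing raccoon | barking) ≈ 0.321; Pr(passing raccoon | barking, ¬intruder) ≈ 0.769

Enumerate the 4 (passing raccoon, intruder) configurations and weight by the priors:
  P(barking) = 0.02×0.832×0.675 + 0.53×0.832×0.325 + 0.33×0.168×0.675 + 0.65×0.168×0.325
        = 0.011232 + 0.143312 + 0.037422 + 0.035490 = 0.227456
Configurations with passing raccoon contribute 0.072912, so
  P(passing raccoon | barking) = 0.072912 / 0.227456 ≈ 0.321

Now condition on the additional information:
By total probability over both values of passing raccoon:
  P(barking | ¬intruder) = 0.02·0.832 + 0.33·0.168
        = 0.016640 + 0.055440 = 0.072080
The terms with passing raccoon present sum to 0.055440, so
  P(passing raccoon | barking, ¬intruder) = 0.055440 / 0.072080 ≈ 0.769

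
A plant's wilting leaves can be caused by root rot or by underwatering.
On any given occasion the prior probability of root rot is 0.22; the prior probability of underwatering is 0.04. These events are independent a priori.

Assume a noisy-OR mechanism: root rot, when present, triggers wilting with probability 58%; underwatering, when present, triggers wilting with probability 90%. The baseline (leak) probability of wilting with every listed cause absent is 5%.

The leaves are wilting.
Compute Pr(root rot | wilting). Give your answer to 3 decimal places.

Under noisy-OR, P(wilting | causes) = 1 − (1−0.05)·∏(1−qᵢ) over the active causes.
P(wilting) = 0.05*0.78*0.96 + 0.905*0.78*0.04 + 0.601*0.22*0.96 + 0.9601*0.22*0.04 = 0.037440 + 0.028236 + 0.126931 + 0.008449 = 0.201056
Of this, 0.135380 comes from 0.126931 + 0.008449 (the root rot=true cases).
P(root rot | wilting) = 0.135380 / 0.201056 ≈ 0.673

Pr(root rot | wilting) ≈ 0.673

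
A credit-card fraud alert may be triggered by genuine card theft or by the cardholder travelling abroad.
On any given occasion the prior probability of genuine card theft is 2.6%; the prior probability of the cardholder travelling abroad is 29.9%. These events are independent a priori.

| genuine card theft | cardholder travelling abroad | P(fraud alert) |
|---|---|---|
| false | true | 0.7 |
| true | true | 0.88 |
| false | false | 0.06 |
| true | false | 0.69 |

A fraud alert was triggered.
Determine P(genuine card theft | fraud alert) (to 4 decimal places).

P(genuine card theft | fraud alert) ≈ 0.0735

Enumerate the 4 (genuine card theft, cardholder travelling abroad) configurations and weight by the priors:
  P(fraud alert) = 0.06·0.974·0.701 + 0.7·0.974·0.299 + 0.69·0.026·0.701 + 0.88·0.026·0.299
        = 0.040966 + 0.203858 + 0.012576 + 0.006841 = 0.264241
Configurations with genuine card theft contribute 0.019417, so
  P(genuine card theft | fraud alert) = 0.019417 / 0.264241 ≈ 0.0735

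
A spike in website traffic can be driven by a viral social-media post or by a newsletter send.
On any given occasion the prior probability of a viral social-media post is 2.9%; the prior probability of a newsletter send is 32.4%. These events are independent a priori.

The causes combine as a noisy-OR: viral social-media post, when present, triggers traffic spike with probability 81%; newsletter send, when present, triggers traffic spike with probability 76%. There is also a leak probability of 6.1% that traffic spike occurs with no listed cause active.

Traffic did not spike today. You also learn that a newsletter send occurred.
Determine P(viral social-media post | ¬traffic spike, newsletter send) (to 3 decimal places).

Under noisy-OR, P(traffic spike | causes) = 1 − (1−0.061)·∏(1−qᵢ) over the active causes.
Numerator (weight on configurations with viral social-media post): 0.042818*0.029 = 0.001242
Normalizer over all consistent configurations: 0.22536*0.971 + 0.042818*0.029 = 0.220067
Posterior = 0.001242 / 0.220067 ≈ 0.006

P(viral social-media post | ¬traffic spike, newsletter send) ≈ 0.006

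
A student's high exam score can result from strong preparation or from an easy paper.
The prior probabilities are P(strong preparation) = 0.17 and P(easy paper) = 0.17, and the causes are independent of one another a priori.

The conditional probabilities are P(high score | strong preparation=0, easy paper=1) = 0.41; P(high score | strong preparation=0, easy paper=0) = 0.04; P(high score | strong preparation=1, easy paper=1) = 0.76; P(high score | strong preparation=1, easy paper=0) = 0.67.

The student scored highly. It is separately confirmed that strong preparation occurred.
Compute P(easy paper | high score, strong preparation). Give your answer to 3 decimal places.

P(easy paper | high score, strong preparation) ≈ 0.189

P(high score | strong preparation) = 0.67×0.83 + 0.76×0.17 = 0.556100 + 0.129200 = 0.685300
The easy paper-present share is 0.76×0.17 = 0.129200.
So P(easy paper | high score, strong preparation) = 0.129200/0.685300 ≈ 0.189.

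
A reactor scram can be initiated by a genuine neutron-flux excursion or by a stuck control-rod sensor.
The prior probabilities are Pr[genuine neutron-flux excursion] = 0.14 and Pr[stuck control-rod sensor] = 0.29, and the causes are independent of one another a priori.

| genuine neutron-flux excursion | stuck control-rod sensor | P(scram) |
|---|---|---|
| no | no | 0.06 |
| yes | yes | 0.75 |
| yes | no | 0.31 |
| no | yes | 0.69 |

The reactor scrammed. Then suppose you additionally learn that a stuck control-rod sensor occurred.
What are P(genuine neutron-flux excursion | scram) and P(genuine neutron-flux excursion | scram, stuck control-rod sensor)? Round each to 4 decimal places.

P(genuine neutron-flux excursion | scram) ≈ 0.2269; P(genuine neutron-flux excursion | scram, stuck control-rod sensor) ≈ 0.1503

By total probability over the 4 (genuine neutron-flux excursion, stuck control-rod sensor) configurations:
  P(scram) = 0.06*0.86*0.71 + 0.69*0.86*0.29 + 0.31*0.14*0.71 + 0.75*0.14*0.29
        = 0.036636 + 0.172086 + 0.030814 + 0.030450 = 0.269986
The terms with genuine neutron-flux excursion present sum to 0.061264, so
  P(genuine neutron-flux excursion | scram) = 0.061264 / 0.269986 ≈ 0.2269

Now also conditioning on stuck control-rod sensor=true:
By total probability over both values of genuine neutron-flux excursion:
  P(scram | stuck control-rod sensor) = 0.69×0.86 + 0.75×0.14
        = 0.593400 + 0.105000 = 0.698400
Configurations with genuine neutron-flux excursion contribute 0.105000, so
  P(genuine neutron-flux excursion | scram, stuck control-rod sensor) = 0.105000 / 0.698400 ≈ 0.1503
— stuck control-rod sensor explains away the evidence for genuine neutron-flux excursion.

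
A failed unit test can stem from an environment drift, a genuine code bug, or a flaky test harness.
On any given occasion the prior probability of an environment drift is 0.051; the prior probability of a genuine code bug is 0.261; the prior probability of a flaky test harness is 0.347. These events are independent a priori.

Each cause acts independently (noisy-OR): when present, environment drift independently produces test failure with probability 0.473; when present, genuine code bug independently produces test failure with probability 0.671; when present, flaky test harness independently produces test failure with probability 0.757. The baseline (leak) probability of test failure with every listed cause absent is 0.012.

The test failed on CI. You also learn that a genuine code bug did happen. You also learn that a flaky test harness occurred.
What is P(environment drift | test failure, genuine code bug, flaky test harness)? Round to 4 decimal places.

P(environment drift | test failure, genuine code bug, flaky test harness) ≈ 0.0530

Under noisy-OR, P(test failure | causes) = 1 − (1−0.012)·∏(1−qᵢ) over the active causes.
By total probability over both values of environment drift:
  P(test failure | genuine code bug, flaky test harness) = 0.921012*0.949 + 0.958374*0.051
        = 0.874040 + 0.048877 = 0.922917
The terms with environment drift present sum to 0.048877, so
  P(environment drift | test failure, genuine code bug, flaky test harness) = 0.048877 / 0.922917 ≈ 0.0530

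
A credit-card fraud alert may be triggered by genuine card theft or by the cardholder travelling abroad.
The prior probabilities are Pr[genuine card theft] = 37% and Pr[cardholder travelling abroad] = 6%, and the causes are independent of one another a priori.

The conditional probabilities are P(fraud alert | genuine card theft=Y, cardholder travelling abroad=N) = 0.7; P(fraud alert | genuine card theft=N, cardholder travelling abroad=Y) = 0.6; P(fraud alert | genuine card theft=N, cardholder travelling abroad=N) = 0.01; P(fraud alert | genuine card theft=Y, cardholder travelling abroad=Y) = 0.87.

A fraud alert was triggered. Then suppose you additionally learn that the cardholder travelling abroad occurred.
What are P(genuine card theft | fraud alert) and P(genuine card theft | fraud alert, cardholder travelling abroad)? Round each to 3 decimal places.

P(genuine card theft | fraud alert) ≈ 0.902; P(genuine card theft | fraud alert, cardholder travelling abroad) ≈ 0.460

P(fraud alert) = 0.01×0.63×0.94 + 0.6×0.63×0.06 + 0.7×0.37×0.94 + 0.87×0.37×0.06 = 0.005922 + 0.022680 + 0.243460 + 0.019314 = 0.291376
The genuine card theft-present share is 0.243460 + 0.019314 = 0.262774.
Hence the posterior is 0.262774/0.291376 ≈ 0.902.

Now also conditioning on cardholder travelling abroad=true:
P(fraud alert | cardholder travelling abroad) = 0.6×0.63 + 0.87×0.37 = 0.378000 + 0.321900 = 0.699900
Restricting to configurations with genuine card theft present: 0.87×0.37 = 0.321900.
So P(genuine card theft | fraud alert, cardholder travelling abroad) = 0.321900/0.699900 ≈ 0.460.
— cardholder travelling abroad explains away the evidence for genuine card theft.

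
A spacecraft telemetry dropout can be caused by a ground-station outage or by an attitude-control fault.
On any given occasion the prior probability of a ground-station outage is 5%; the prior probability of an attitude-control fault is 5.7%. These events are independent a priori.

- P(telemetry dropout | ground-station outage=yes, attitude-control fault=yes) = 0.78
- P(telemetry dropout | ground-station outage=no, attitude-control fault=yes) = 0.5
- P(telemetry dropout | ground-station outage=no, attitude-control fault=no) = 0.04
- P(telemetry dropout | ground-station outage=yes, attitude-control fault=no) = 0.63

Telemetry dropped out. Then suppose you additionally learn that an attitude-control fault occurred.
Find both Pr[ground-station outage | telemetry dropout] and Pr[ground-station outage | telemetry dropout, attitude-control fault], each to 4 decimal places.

Pr[ground-station outage | telemetry dropout] ≈ 0.3367; Pr[ground-station outage | telemetry dropout, attitude-control fault] ≈ 0.0759

P(telemetry dropout) = 0.04·0.95·0.943 + 0.5·0.95·0.057 + 0.63·0.05·0.943 + 0.78·0.05·0.057 = 0.035834 + 0.027075 + 0.029704 + 0.002223 = 0.094836
The ground-station outage-present share is 0.029704 + 0.002223 = 0.031927.
So P(ground-station outage | telemetry dropout) = 0.031927/0.094836 ≈ 0.3367.

Now condition on the additional information:
By total probability over both values of ground-station outage:
  P(telemetry dropout | attitude-control fault) = 0.5·0.95 + 0.78·0.05
        = 0.475000 + 0.039000 = 0.514000
The terms with ground-station outage present sum to 0.039000, so
  P(ground-station outage | telemetry dropout, attitude-control fault) = 0.039000 / 0.514000 ≈ 0.0759
— attitude-control fault explains away the evidence for ground-station outage.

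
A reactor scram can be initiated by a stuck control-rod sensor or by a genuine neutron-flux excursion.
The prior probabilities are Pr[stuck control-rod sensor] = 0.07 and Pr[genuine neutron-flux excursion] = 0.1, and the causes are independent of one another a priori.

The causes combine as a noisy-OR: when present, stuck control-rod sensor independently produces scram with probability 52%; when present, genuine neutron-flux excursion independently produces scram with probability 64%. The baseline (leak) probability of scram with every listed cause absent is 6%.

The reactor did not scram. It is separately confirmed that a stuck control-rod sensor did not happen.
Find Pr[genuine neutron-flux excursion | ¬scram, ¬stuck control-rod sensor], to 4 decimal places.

Under noisy-OR, P(scram | causes) = 1 − (1−0.06)·∏(1−qᵢ) over the active causes.
By total probability over both values of genuine neutron-flux excursion:
  P(¬scram | ¬stuck control-rod sensor) = 0.94*0.9 + 0.3384*0.1
        = 0.846000 + 0.033840 = 0.879840
Keeping only the genuine neutron-flux excursion-present terms gives 0.033840, so
  P(genuine neutron-flux excursion | ¬scram, ¬stuck control-rod sensor) = 0.033840 / 0.879840 ≈ 0.0385

Pr[genuine neutron-flux excursion | ¬scram, ¬stuck control-rod sensor] ≈ 0.0385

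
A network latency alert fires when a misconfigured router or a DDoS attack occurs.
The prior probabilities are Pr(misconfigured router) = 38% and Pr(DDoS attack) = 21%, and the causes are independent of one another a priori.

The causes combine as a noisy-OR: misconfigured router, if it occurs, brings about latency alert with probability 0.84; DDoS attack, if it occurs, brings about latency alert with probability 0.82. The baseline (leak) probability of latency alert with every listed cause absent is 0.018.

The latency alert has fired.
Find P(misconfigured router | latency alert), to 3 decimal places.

Under noisy-OR, P(latency alert | causes) = 1 − (1−0.018)·∏(1−qᵢ) over the active causes.
Numerator (weight on configurations with misconfigured router): 0.253033 + 0.077543 = 0.330576
The normalizing constant is 0.018·0.62·0.79 + 0.82324·0.62·0.21 + 0.84288·0.38·0.79 + 0.971718·0.38·0.21 = 0.446578
P(misconfigured router | latency alert) = 0.330576/0.446578 ≈ 0.740

P(misconfigured router | latency alert) ≈ 0.740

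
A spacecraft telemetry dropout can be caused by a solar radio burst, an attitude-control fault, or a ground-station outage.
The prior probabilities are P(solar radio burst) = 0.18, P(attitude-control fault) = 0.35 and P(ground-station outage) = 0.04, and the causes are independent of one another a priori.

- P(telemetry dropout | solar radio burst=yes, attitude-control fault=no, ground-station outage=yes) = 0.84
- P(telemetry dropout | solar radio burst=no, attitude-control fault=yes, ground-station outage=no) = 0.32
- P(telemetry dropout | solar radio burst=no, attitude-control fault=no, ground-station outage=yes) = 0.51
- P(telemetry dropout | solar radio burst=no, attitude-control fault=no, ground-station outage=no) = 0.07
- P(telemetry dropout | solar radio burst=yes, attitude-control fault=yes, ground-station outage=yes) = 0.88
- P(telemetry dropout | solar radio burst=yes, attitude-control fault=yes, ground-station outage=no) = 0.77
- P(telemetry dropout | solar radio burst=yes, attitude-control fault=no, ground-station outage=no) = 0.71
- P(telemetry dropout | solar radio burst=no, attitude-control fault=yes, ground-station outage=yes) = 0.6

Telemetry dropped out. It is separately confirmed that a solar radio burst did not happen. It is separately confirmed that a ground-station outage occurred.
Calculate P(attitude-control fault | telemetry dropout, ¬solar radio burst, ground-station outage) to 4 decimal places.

P(attitude-control fault | telemetry dropout, ¬solar radio burst, ground-station outage) ≈ 0.3878

Enumerate both values of attitude-control fault and weight by the priors:
  P(telemetry dropout | ¬solar radio burst, ground-station outage) = 0.51*0.65 + 0.6*0.35
        = 0.331500 + 0.210000 = 0.541500
Keeping only the attitude-control fault-present terms gives 0.210000, so
  P(attitude-control fault | telemetry dropout, ¬solar radio burst, ground-station outage) = 0.210000 / 0.541500 ≈ 0.3878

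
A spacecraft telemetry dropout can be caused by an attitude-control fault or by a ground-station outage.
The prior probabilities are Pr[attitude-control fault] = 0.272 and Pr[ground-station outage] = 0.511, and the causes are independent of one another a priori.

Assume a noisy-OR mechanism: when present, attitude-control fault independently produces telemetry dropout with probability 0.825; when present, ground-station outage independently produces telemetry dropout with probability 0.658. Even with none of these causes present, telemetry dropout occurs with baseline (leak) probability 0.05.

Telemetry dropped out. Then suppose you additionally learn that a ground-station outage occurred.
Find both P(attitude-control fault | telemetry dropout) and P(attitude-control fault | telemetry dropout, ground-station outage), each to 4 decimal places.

Under noisy-OR, P(telemetry dropout | causes) = 1 − (1−0.05)·∏(1−qᵢ) over the active causes.
P(telemetry dropout) = 0.05×0.728×0.489 + 0.6751×0.728×0.511 + 0.83375×0.272×0.489 + 0.943142×0.272×0.511 = 0.017800 + 0.251143 + 0.110895 + 0.131089 = 0.510927
The attitude-control fault-present share is 0.110895 + 0.131089 = 0.241984.
P(attitude-control fault | telemetry dropout) = 0.241984 / 0.510927 ≈ 0.4736

Now condition on the additional information:
By total probability over both values of attitude-control fault:
  P(telemetry dropout | ground-station outage) = 0.6751*0.728 + 0.943142*0.272
        = 0.491473 + 0.256535 = 0.748008
Configurations with attitude-control fault contribute 0.256535, so
  P(attitude-control fault | telemetry dropout, ground-station outage) = 0.256535 / 0.748008 ≈ 0.3430

P(attitude-control fault | telemetry dropout) ≈ 0.4736; P(attitude-control fault | telemetry dropout, ground-station outage) ≈ 0.3430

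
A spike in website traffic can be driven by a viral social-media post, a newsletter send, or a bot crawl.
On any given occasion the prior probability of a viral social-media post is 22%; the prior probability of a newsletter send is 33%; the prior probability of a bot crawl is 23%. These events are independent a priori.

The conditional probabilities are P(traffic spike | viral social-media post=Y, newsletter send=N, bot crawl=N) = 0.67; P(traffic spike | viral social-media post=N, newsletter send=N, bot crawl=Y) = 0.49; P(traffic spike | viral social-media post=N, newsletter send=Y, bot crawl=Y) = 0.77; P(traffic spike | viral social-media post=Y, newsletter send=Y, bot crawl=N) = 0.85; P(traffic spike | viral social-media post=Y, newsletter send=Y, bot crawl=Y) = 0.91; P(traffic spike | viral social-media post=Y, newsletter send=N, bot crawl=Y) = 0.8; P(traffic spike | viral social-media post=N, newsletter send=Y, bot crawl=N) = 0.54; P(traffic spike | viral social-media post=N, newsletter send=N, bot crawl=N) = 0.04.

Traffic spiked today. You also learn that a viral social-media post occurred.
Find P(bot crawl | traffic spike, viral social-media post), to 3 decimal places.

Sum P(traffic spike|·) weighted by the priors over the 4 (newsletter send, bot crawl) configurations:
  P(traffic spike | viral social-media post) = 0.67*0.67*0.77 + 0.8*0.67*0.23 + 0.85*0.33*0.77 + 0.91*0.33*0.23
        = 0.345653 + 0.123280 + 0.215985 + 0.069069 = 0.753987
Keeping only the bot crawl-present terms gives 0.192349, so
  P(bot crawl | traffic spike, viral social-media post) = 0.192349 / 0.753987 ≈ 0.255

P(bot crawl | traffic spike, viral social-media post) ≈ 0.255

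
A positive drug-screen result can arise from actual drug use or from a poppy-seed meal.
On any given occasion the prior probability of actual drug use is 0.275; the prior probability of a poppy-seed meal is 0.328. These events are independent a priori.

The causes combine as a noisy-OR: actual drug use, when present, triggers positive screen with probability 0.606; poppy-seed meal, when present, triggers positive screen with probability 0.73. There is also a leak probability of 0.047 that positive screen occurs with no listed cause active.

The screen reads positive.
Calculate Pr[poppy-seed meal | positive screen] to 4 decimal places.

Under noisy-OR, P(positive screen | causes) = 1 − (1−0.047)·∏(1−qᵢ) over the active causes.
Sum P(positive screen|·) weighted by the priors over the 4 (actual drug use, poppy-seed meal) configurations:
  P(positive screen) = 0.047·0.725·0.672 + 0.74269·0.725·0.328 + 0.624518·0.275·0.672 + 0.89862·0.275·0.328
        = 0.022898 + 0.176612 + 0.115411 + 0.081056 = 0.395977
Keeping only the poppy-seed meal-present terms gives 0.257668, so
  P(poppy-seed meal | positive screen) = 0.257668 / 0.395977 ≈ 0.6507

Pr[poppy-seed meal | positive screen] ≈ 0.6507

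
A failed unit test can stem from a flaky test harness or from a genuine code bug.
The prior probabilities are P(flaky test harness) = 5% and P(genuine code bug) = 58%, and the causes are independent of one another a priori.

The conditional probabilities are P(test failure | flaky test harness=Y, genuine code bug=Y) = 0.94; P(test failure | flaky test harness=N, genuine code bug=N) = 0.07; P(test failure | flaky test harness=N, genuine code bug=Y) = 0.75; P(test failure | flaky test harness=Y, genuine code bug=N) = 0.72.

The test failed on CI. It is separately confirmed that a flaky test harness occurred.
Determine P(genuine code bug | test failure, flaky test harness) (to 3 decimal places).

For the numerator, keep only genuine code bug=true terms: 0.94×0.58 = 0.545200
Denominator P(test failure | flaky test harness): 0.72×0.42 + 0.94×0.58 = 0.847600
Posterior = 0.545200 / 0.847600 ≈ 0.643

P(genuine code bug | test failure, flaky test harness) ≈ 0.643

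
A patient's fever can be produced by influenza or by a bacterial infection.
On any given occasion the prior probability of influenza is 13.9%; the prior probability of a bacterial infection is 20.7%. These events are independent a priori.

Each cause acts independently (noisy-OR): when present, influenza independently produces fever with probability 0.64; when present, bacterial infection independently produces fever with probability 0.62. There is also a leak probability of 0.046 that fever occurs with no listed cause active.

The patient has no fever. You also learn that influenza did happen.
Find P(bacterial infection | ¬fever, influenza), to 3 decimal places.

P(bacterial infection | ¬fever, influenza) ≈ 0.090

Under noisy-OR, P(fever | causes) = 1 − (1−0.046)·∏(1−qᵢ) over the active causes.
Weight on bacterial infection=true, given the evidence: 0.130507·0.207 = 0.027015
Normalizer over all consistent configurations: 0.34344·0.793 + 0.130507·0.207 = 0.299363
P(bacterial infection | ¬fever, influenza) = 0.027015/0.299363 ≈ 0.090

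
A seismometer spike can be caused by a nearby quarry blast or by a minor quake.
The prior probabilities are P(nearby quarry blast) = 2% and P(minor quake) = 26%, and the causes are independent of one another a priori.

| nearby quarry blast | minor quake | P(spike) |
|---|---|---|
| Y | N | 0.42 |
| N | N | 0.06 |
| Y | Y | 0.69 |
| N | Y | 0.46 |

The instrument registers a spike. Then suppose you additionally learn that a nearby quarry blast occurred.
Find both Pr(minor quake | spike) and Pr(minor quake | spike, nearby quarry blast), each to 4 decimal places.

Pr(minor quake | spike) ≈ 0.7084; Pr(minor quake | spike, nearby quarry blast) ≈ 0.3660

P(spike) = 0.06·0.98·0.74 + 0.46·0.98·0.26 + 0.42·0.02·0.74 + 0.69·0.02·0.26 = 0.043512 + 0.117208 + 0.006216 + 0.003588 = 0.170524
Restricting to configurations with minor quake present: 0.117208 + 0.003588 = 0.120796.
Hence the posterior is 0.120796/0.170524 ≈ 0.7084.

Now also conditioning on nearby quarry blast=true:
By total probability over both values of minor quake:
  P(spike | nearby quarry blast) = 0.42×0.74 + 0.69×0.26
        = 0.310800 + 0.179400 = 0.490200
Configurations with minor quake contribute 0.179400, so
  P(minor quake | spike, nearby quarry blast) = 0.179400 / 0.490200 ≈ 0.3660
Conditioning on nearby quarry blast lowers the posterior on minor quake: the classic explaining-away effect in a common-effect structure.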